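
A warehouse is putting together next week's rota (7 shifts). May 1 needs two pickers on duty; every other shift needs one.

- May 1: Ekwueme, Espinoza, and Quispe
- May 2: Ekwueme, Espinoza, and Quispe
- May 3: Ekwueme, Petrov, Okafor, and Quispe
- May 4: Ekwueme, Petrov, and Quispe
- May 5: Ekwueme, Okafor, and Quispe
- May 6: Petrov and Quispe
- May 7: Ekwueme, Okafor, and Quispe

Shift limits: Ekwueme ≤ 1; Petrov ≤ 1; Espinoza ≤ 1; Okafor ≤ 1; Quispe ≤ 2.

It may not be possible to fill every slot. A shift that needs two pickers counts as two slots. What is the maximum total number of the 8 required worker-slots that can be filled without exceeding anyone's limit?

6

Total capacity across all pickers is 1+1+1+1+2 = 6, and 8 slots are needed, so at most 6 can be filled.
An assignment achieving 6: May 1→Ekwueme+Espinoza, May 2→Quispe, May 4→Quispe, May 5→Okafor, May 6→Petrov.
Loads: Ekwueme 1/1, Petrov 1/1, Espinoza 1/1, Okafor 1/1, Quispe 2/2.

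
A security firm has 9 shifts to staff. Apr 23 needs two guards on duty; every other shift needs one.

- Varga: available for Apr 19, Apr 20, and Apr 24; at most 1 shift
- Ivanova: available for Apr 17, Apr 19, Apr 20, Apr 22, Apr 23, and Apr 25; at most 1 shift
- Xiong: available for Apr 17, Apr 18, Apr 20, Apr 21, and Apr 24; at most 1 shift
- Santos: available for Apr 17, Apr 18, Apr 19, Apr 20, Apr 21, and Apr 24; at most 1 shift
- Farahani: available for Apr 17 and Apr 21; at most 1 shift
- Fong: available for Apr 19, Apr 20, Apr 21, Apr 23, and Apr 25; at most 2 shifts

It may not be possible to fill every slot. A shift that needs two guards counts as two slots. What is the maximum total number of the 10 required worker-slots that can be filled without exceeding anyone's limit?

Total capacity across all guards is 1+1+1+1+1+2 = 7, and 10 slots are needed, so at most 7 can be filled.
An assignment achieving 7: Apr 17→Santos, Apr 18→Xiong, Apr 21→Farahani, Apr 22→Ivanova, Apr 23→Fong, Apr 24→Varga, Apr 25→Fong.
Loads: Varga 1/1, Ivanova 1/1, Xiong 1/1, Santos 1/1, Farahani 1/1, Fong 2/2.

7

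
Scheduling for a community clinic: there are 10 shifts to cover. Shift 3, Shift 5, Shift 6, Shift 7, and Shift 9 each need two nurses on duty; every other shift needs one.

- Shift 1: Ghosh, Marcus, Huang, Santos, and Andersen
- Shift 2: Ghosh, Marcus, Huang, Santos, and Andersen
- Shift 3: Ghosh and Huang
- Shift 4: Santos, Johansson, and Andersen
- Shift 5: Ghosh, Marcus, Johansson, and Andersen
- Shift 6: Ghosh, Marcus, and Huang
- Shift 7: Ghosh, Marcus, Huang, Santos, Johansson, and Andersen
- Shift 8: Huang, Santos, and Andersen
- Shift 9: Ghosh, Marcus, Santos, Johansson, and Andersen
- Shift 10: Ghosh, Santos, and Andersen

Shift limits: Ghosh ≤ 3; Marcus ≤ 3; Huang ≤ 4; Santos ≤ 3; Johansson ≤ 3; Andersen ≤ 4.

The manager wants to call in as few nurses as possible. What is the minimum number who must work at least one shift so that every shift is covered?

5

15 slots to fill and no one can take more than 4, so at least ⌈15/4⌉ = 4 nurses are needed.
Any 4 nurses together have capacity at most 4+4+3+3 = 14 < 15 slots, so 4 can never suffice.
Ghosh, Marcus, Huang, Santos, and Johansson alone can cover everything: Shift 1→Marcus, Shift 2→Huang, Shift 3→Ghosh+Huang, Shift 4→Santos, Shift 5→Ghosh+Marcus, Shift 6→Marcus+Huang, Shift 7→Santos+Johansson, Shift 8→Huang, Shift 9→Santos+Johansson, Shift 10→Ghosh.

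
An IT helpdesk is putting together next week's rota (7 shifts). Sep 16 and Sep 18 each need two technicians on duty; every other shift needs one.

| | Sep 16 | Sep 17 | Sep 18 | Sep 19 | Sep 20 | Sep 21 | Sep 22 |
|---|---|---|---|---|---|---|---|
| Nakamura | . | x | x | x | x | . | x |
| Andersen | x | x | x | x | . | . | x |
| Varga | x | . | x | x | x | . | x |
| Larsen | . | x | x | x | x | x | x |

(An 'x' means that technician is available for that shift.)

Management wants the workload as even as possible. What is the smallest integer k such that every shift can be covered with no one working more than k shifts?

3

With 4 technicians and 9 worker-slots to fill, someone must work at least ⌈9/4⌉ = 3 shifts, so k ≥ 3.
k = 3 works: Sep 16→Andersen+Varga, Sep 17→Nakamura, Sep 18→Andersen+Varga, Sep 19→Nakamura, Sep 20→Nakamura, Sep 21→Larsen, Sep 22→Andersen.
Loads: Nakamura 3, Andersen 3, Varga 2, Larsen 1 — all ≤ 3.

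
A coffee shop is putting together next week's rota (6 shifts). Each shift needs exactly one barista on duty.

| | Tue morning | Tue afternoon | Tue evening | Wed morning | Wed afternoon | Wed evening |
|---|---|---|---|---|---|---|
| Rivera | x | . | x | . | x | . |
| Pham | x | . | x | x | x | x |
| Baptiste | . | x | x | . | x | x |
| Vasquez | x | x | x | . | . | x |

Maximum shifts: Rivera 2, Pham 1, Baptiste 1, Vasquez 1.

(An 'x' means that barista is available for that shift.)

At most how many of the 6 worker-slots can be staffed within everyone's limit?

Total capacity across all baristas is 2+1+1+1 = 5, and 6 slots are needed, so at most 5 can be filled.
An assignment achieving 5: Tue morning→Rivera, Tue afternoon→Baptiste, Wed morning→Pham, Wed afternoon→Rivera, Wed evening→Vasquez.
Loads: Rivera 2/2, Pham 1/1, Baptiste 1/1, Vasquez 1/1.

5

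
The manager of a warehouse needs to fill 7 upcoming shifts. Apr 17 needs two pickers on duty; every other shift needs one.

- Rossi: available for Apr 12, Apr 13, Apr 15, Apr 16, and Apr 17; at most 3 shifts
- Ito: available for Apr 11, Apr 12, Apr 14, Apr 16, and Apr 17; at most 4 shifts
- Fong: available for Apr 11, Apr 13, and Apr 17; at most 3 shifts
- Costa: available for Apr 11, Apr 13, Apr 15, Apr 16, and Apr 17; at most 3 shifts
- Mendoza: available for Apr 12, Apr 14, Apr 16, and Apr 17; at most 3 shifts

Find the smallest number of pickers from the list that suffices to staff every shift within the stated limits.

3

8 slots to fill and no one can take more than 4, so at least ⌈8/4⌉ = 2 pickers are needed.
Any 2 pickers together have capacity at most 4+3 = 7 < 8 slots, so 2 can never suffice.
Rossi, Ito, and Fong alone can cover everything: Apr 11→Ito, Apr 12→Rossi, Apr 13→Rossi, Apr 14→Ito, Apr 15→Rossi, Apr 16→Ito, Apr 17→Ito+Fong.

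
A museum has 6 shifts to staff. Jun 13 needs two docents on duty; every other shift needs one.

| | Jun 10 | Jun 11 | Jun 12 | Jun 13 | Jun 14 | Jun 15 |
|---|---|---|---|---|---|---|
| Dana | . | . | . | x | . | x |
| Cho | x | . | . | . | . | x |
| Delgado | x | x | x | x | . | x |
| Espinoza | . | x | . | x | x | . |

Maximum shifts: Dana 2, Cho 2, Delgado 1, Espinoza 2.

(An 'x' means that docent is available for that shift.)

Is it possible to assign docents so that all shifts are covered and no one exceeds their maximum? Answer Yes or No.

Total capacity is 7 and 7 slots are needed, so capacity alone doesn't rule it out.
Shifts {Jun 11, Jun 12, Jun 13, Jun 14} need 5 worker-slots in total, but the docents available for any of those shifts (Dana, Delgado, and Espinoza) can supply at most 4 among them. So no valid schedule exists.

No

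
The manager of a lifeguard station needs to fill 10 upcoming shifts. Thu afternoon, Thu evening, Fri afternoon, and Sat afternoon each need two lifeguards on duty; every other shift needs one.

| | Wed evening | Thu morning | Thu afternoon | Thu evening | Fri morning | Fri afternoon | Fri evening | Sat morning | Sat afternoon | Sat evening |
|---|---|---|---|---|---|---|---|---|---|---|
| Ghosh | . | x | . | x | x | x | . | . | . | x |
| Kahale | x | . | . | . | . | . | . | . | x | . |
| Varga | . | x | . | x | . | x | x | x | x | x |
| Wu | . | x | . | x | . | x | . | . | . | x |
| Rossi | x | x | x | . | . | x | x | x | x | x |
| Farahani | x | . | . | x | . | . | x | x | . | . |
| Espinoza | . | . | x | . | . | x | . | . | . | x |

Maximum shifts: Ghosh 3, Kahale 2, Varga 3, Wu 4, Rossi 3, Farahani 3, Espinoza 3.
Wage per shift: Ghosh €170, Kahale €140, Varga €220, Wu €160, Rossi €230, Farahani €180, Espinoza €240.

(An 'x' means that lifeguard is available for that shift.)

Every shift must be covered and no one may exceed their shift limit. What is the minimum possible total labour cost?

€2480

Thu afternoon can only be covered by Rossi and Espinoza, so that assignment is forced.
Fri morning can only be covered by Ghosh, so that assignment is forced.
Picking the cheapest available lifeguard for each shift independently would cost €2480, and that bound is achievable.
An optimal schedule: Wed evening→Kahale, Thu morning→Wu, Thu afternoon→Rossi+Espinoza, Thu evening→Wu+Ghosh, Fri morning→Ghosh, Fri afternoon→Wu+Ghosh, Fri evening→Farahani, Sat morning→Farahani, Sat afternoon→Kahale+Varga, Sat evening→Wu.
Total: 140 + 160 + 230 + 240 + 160 + 170 + 170 + 160 + 170 + 180 + 180 + 140 + 220 + 160 = €2480.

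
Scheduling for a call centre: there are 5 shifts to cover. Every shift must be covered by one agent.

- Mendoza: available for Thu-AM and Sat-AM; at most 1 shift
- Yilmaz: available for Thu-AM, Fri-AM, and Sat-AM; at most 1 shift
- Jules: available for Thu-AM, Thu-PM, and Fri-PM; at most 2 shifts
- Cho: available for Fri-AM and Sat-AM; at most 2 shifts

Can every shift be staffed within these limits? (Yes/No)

Thu-PM can only be covered by Jules, so that assignment is forced.
Fri-PM can only be covered by Jules, so that assignment is forced.
One valid schedule: Thu-AM→Mendoza, Thu-PM→Jules, Fri-AM→Yilmaz, Fri-PM→Jules, Sat-AM→Cho.
Loads: Mendoza 1/1, Yilmaz 1/1, Jules 2/2, Cho 1/2 — all within limits.

Yes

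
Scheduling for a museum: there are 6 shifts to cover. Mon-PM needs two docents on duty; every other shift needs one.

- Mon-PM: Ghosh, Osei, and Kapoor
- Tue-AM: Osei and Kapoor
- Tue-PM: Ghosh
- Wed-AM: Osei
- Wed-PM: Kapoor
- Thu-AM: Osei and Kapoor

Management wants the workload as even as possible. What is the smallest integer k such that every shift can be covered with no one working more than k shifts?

With 3 docents and 7 worker-slots to fill, someone must work at least ⌈7/3⌉ = 3 shifts, so k ≥ 3.
k = 3 works: Mon-PM→Ghosh+Kapoor, Tue-AM→Osei, Tue-PM→Ghosh, Wed-AM→Osei, Wed-PM→Kapoor, Thu-AM→Osei.
Loads: Ghosh 2, Osei 3, Kapoor 2 — all ≤ 3.

3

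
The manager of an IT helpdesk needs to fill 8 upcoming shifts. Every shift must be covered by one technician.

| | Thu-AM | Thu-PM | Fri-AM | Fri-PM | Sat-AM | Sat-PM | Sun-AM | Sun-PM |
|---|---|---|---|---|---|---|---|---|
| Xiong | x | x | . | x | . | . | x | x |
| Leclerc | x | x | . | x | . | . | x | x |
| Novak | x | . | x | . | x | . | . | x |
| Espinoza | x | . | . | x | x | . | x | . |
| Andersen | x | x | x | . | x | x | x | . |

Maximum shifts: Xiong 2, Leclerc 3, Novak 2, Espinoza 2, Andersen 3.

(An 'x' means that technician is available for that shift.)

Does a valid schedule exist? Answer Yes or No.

Yes

Sat-PM can only be covered by Andersen, so that assignment is forced.
One valid schedule: Thu-AM→Leclerc, Thu-PM→Xiong, Fri-AM→Novak, Fri-PM→Xiong, Sat-AM→Novak, Sat-PM→Andersen, Sun-AM→Leclerc, Sun-PM→Leclerc.
Loads: Xiong 2/2, Leclerc 3/3, Novak 2/2, Espinoza 0/2, Andersen 1/3 — all within limits.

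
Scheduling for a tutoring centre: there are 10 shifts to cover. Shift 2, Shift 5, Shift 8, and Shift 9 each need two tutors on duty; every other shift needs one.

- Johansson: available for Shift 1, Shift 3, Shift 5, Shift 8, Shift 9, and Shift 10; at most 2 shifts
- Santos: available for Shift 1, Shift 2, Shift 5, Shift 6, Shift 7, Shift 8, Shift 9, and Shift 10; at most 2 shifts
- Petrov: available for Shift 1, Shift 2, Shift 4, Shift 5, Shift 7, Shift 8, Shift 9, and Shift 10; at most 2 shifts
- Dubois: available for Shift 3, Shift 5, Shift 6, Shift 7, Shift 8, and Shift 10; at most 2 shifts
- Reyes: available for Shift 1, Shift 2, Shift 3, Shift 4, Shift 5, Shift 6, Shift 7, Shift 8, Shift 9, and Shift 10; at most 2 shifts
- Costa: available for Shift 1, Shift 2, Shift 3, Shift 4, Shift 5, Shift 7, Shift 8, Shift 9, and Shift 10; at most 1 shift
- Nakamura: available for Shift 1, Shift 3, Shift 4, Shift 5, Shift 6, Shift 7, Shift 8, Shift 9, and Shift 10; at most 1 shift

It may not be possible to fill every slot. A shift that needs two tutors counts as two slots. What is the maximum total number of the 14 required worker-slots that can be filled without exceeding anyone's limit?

12

Total capacity across all tutors is 2+2+2+2+2+1+1 = 12, and 14 slots are needed, so at most 12 can be filled.
An assignment achieving 12: Shift 1→Johansson, Shift 2→Santos+Petrov, Shift 3→Johansson, Shift 4→Petrov, Shift 5→Dubois+Reyes, Shift 6→Santos, Shift 7→Dubois, Shift 8→Nakamura, Shift 9→Reyes+Costa.
Loads: Johansson 2/2, Santos 2/2, Petrov 2/2, Dubois 2/2, Reyes 2/2, Costa 1/1, Nakamura 1/1.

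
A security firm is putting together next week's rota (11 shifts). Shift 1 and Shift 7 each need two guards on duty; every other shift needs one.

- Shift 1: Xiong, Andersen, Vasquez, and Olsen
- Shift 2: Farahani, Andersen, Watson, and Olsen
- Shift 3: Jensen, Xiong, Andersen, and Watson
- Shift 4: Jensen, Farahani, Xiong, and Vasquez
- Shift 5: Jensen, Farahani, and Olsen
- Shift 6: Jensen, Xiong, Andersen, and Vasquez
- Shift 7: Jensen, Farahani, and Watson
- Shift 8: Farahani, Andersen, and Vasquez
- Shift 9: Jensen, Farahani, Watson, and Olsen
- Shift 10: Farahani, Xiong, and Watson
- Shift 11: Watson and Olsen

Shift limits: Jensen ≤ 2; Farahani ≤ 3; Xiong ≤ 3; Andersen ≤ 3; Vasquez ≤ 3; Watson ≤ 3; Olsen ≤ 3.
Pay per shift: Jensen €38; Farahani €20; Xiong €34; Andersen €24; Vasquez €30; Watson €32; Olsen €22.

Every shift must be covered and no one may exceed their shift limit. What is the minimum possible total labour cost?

€320

Picking the cheapest available guard for each shift independently would cost €288, but that ignores the shift limits.
An optimal schedule: Shift 1→Andersen+Vasquez, Shift 2→Olsen, Shift 3→Andersen, Shift 4→Vasquez, Shift 5→Farahani, Shift 6→Vasquez, Shift 7→Farahani+Watson, Shift 8→Andersen, Shift 9→Olsen, Shift 10→Farahani, Shift 11→Olsen.
Total: 24 + 30 + 22 + 24 + 30 + 20 + 30 + 20 + 32 + 24 + 22 + 20 + 22 = €320.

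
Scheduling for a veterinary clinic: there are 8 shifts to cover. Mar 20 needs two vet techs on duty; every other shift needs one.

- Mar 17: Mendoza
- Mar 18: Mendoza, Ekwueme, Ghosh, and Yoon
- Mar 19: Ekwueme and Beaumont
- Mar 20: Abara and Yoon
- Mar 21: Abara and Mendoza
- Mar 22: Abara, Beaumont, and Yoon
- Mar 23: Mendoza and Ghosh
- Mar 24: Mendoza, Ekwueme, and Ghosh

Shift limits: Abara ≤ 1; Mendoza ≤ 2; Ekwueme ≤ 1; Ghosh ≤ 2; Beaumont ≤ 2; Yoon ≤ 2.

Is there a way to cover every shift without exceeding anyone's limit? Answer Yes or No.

Mar 17 can only be covered by Mendoza, so that assignment is forced.
Mar 20 can only be covered by Abara and Yoon, so that assignment is forced.
One valid schedule: Mar 17→Mendoza, Mar 18→Yoon, Mar 19→Ekwueme, Mar 20→Abara+Yoon, Mar 21→Mendoza, Mar 22→Beaumont, Mar 23→Ghosh, Mar 24→Ghosh.
Loads: Abara 1/1, Mendoza 2/2, Ekwueme 1/1, Ghosh 2/2, Beaumont 1/2, Yoon 2/2 — all within limits.

Yes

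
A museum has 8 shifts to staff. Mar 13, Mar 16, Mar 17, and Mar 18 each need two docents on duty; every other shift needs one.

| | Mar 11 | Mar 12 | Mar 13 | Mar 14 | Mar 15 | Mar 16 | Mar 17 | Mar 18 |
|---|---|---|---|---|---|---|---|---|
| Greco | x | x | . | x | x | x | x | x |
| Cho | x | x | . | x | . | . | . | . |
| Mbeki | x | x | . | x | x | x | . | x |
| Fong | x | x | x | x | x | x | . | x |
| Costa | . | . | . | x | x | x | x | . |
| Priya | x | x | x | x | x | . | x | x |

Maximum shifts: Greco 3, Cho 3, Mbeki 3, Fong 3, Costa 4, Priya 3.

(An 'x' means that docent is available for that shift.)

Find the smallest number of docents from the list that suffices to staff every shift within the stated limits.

12 slots to fill and no one can take more than 4, so at least ⌈12/4⌉ = 3 docents are needed.
Any 3 docents together have capacity at most 4+3+3 = 10 < 12 slots, so 3 can never suffice.
Greco, Cho, Fong, and Priya alone can cover everything: Mar 11→Cho, Mar 12→Cho, Mar 13→Fong+Priya, Mar 14→Cho, Mar 15→Greco, Mar 16→Greco+Fong, Mar 17→Greco+Priya, Mar 18→Fong+Priya.

4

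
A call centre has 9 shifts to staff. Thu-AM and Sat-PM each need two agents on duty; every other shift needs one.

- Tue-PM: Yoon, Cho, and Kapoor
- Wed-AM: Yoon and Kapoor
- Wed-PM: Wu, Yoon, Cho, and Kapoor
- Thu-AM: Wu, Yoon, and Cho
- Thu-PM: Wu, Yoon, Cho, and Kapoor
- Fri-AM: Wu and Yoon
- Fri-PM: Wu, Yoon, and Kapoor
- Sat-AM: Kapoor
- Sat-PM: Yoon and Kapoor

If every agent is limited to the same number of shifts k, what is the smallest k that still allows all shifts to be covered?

3

With 4 agents and 11 worker-slots to fill, someone must work at least ⌈11/4⌉ = 3 shifts, so k ≥ 3.
k = 3 works: Tue-PM→Yoon, Wed-AM→Yoon, Wed-PM→Cho, Thu-AM→Wu+Cho, Thu-PM→Cho, Fri-AM→Wu, Fri-PM→Wu, Sat-AM→Kapoor, Sat-PM→Yoon+Kapoor.
Loads: Wu 3, Yoon 3, Cho 3, Kapoor 2 — all ≤ 3.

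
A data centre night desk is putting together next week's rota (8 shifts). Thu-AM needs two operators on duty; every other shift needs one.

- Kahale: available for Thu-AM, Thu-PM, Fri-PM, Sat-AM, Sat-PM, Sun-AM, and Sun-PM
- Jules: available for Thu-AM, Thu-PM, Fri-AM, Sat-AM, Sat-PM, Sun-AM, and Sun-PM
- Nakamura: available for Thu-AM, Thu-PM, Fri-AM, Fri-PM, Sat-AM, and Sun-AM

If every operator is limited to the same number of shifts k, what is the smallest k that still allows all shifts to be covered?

3

With 3 operators and 9 worker-slots to fill, someone must work at least ⌈9/3⌉ = 3 shifts, so k ≥ 3.
k = 3 works: Thu-AM→Jules+Nakamura, Thu-PM→Jules, Fri-AM→Jules, Fri-PM→Kahale, Sat-AM→Nakamura, Sat-PM→Kahale, Sun-AM→Nakamura, Sun-PM→Kahale.
Loads: Kahale 3, Jules 3, Nakamura 3 — all ≤ 3.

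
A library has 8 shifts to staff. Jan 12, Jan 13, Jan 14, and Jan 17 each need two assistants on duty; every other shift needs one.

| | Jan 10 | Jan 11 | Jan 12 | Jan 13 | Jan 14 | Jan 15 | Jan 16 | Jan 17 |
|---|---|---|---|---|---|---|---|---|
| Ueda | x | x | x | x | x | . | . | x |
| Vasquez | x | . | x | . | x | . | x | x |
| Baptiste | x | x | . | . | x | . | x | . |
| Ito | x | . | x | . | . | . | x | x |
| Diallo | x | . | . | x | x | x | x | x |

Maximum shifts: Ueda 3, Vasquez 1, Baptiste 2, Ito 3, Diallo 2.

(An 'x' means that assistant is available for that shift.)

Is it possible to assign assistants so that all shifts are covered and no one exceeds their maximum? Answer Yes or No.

Total capacity is 3+1+2+3+2 = 11 but 12 worker-slots are needed — infeasible.

No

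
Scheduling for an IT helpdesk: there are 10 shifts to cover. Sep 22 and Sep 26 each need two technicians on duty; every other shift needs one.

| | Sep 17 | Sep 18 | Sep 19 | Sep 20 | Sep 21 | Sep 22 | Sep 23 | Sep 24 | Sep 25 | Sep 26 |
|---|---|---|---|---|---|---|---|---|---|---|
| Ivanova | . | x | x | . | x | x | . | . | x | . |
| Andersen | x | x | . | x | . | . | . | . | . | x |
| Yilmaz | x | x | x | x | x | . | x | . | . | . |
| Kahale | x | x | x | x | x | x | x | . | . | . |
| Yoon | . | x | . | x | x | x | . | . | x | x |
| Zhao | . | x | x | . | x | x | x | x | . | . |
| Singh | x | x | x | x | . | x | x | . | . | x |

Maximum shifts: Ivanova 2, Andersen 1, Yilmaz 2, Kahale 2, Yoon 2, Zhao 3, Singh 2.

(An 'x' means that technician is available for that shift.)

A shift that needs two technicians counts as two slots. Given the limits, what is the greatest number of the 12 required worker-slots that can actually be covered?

Total capacity across all technicians is 2+1+2+2+2+3+2 = 14, and 12 slots are needed, so at most 12 can be filled.
An assignment achieving 12: Sep 17→Yilmaz, Sep 18→Zhao, Sep 19→Ivanova, Sep 20→Kahale, Sep 21→Kahale, Sep 22→Yoon+Zhao, Sep 23→Yilmaz, Sep 24→Zhao, Sep 25→Ivanova, Sep 26→Andersen+Yoon.
Loads: Ivanova 2/2, Andersen 1/1, Yilmaz 2/2, Kahale 2/2, Yoon 2/2, Zhao 3/3, Singh 0/2.

12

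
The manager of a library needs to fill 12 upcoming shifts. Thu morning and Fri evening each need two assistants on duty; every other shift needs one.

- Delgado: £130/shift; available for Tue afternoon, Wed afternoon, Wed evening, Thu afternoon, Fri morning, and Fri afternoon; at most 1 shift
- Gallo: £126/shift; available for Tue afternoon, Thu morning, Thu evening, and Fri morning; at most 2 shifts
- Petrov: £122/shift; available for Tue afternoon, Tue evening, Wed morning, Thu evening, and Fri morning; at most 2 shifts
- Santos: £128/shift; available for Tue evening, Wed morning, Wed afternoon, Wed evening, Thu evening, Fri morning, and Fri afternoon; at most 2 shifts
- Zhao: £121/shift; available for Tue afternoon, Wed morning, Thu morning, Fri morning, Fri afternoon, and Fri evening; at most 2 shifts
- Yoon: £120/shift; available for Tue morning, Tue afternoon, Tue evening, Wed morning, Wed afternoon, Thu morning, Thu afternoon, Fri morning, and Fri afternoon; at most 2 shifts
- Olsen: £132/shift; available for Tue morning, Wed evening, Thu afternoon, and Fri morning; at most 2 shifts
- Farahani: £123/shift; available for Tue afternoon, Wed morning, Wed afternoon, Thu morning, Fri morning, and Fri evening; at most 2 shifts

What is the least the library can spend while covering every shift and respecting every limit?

£1742

Fri evening can only be covered by Zhao and Farahani, so that assignment is forced.
Picking the cheapest available assistant for each shift independently would cost £1695, but that ignores the shift limits.
An optimal schedule: Tue morning→Yoon, Tue afternoon→Gallo, Tue evening→Petrov, Wed morning→Petrov, Wed afternoon→Santos, Wed evening→Delgado, Thu morning→Zhao+Farahani, Thu afternoon→Yoon, Thu evening→Gallo, Fri morning→Olsen, Fri afternoon→Santos, Fri evening→Zhao+Farahani.
Total: 120 + 126 + 122 + 122 + 128 + 130 + 121 + 123 + 120 + 126 + 132 + 128 + 121 + 123 = £1742.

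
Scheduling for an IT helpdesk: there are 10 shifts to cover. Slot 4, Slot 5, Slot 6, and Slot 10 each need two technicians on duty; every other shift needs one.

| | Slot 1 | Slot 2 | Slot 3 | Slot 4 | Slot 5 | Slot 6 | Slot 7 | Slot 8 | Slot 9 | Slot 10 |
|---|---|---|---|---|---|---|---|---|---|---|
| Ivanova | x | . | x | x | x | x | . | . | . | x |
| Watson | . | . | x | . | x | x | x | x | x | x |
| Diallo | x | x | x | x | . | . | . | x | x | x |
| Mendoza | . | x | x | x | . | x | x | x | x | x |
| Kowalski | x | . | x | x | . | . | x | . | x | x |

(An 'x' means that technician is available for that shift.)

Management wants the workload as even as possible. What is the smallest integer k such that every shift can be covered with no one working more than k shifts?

3

With 5 technicians and 14 worker-slots to fill, someone must work at least ⌈14/5⌉ = 3 shifts, so k ≥ 3.
k = 3 works: Slot 1→Ivanova, Slot 2→Diallo, Slot 3→Mendoza, Slot 4→Mendoza+Kowalski, Slot 5→Ivanova+Watson, Slot 6→Ivanova+Watson, Slot 7→Watson, Slot 8→Diallo, Slot 9→Diallo, Slot 10→Mendoza+Kowalski.
Loads: Ivanova 3, Watson 3, Diallo 3, Mendoza 3, Kowalski 2 — all ≤ 3.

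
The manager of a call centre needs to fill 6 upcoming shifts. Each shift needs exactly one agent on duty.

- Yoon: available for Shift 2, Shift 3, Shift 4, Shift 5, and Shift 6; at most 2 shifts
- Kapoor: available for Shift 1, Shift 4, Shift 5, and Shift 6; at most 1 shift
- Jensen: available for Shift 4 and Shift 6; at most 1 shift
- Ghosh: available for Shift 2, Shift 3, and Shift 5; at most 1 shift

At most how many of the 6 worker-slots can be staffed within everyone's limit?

5

Total capacity across all agents is 2+1+1+1 = 5, and 6 slots are needed, so at most 5 can be filled.
An assignment achieving 5: Shift 1→Kapoor, Shift 2→Yoon, Shift 3→Yoon, Shift 4→Jensen, Shift 5→Ghosh.
Loads: Yoon 2/2, Kapoor 1/1, Jensen 1/1, Ghosh 1/1.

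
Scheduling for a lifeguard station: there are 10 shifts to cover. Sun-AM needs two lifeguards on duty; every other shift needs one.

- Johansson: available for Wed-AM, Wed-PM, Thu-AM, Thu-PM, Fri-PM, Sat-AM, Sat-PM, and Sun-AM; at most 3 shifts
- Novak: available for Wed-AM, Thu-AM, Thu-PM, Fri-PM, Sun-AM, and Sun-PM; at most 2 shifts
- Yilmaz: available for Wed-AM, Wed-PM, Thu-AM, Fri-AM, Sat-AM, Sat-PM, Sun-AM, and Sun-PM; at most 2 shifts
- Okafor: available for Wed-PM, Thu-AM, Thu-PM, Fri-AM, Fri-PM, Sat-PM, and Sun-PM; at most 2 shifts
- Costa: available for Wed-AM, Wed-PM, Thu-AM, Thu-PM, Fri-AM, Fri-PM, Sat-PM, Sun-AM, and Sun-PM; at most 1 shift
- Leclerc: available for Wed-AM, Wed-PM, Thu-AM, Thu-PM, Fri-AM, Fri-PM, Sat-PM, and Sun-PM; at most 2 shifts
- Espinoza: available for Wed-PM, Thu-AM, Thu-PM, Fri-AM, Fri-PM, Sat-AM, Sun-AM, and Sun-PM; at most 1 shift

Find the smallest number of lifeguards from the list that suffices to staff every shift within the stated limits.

11 slots to fill and no one can take more than 3, so at least ⌈11/3⌉ = 4 lifeguards are needed.
Any 4 lifeguards together have capacity at most 3+2+2+2 = 9 < 11 slots, so 4 can never suffice.
Johansson, Novak, Yilmaz, Okafor, and Leclerc alone can cover everything: Wed-AM→Johansson, Wed-PM→Yilmaz, Thu-AM→Leclerc, Thu-PM→Novak, Fri-AM→Yilmaz, Fri-PM→Okafor, Sat-AM→Johansson, Sat-PM→Okafor, Sun-AM→Johansson+Novak, Sun-PM→Leclerc.

5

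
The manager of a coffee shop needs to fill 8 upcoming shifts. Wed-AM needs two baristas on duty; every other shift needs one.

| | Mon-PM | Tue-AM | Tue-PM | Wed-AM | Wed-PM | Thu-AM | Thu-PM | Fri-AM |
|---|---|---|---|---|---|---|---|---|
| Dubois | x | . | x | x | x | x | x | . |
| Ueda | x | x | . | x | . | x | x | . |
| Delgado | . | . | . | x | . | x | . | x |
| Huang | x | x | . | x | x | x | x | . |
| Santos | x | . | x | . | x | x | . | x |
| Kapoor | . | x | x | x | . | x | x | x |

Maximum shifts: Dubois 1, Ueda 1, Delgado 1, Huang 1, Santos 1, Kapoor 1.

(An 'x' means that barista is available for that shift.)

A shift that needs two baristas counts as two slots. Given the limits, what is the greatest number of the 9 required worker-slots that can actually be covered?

6

Total capacity across all baristas is 1+1+1+1+1+1 = 6, and 9 slots are needed, so at most 6 can be filled.
An assignment achieving 6: Mon-PM→Santos, Tue-AM→Ueda, Tue-PM→Dubois, Wed-PM→Huang, Thu-PM→Kapoor, Fri-AM→Delgado.
Loads: Dubois 1/1, Ueda 1/1, Delgado 1/1, Huang 1/1, Santos 1/1, Kapoor 1/1.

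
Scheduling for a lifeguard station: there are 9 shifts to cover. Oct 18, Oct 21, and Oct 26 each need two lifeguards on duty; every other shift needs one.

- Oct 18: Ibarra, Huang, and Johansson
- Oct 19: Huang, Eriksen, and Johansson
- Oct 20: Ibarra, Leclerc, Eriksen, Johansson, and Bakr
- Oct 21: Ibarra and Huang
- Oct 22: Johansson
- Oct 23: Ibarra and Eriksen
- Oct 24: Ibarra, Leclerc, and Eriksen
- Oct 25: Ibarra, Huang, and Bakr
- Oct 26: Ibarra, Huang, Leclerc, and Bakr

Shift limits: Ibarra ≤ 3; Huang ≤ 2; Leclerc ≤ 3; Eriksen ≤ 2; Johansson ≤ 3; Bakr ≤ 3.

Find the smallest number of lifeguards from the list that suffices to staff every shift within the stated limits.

12 slots to fill and no one can take more than 3, so at least ⌈12/3⌉ = 4 lifeguards are needed.
No set of 4 lifeguards can cover every shift (each such set leaves at least one shift with no one available or exceeds a cap).
Ibarra, Huang, Leclerc, Eriksen, and Johansson alone can cover everything: Oct 18→Ibarra+Johansson, Oct 19→Eriksen, Oct 20→Leclerc, Oct 21→Ibarra+Huang, Oct 22→Johansson, Oct 23→Eriksen, Oct 24→Leclerc, Oct 25→Ibarra, Oct 26→Huang+Leclerc.

5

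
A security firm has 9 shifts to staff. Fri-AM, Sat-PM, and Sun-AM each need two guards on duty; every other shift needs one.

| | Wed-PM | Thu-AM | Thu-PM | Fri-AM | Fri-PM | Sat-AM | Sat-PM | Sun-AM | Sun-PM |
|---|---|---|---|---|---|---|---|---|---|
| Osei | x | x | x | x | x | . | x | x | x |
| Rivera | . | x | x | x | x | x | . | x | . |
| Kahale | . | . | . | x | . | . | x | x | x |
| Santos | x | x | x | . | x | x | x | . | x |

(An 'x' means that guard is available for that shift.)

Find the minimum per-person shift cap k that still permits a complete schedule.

3

With 4 guards and 12 worker-slots to fill, someone must work at least ⌈12/4⌉ = 3 shifts, so k ≥ 3.
k = 3 works: Wed-PM→Osei, Thu-AM→Osei, Thu-PM→Osei, Fri-AM→Rivera+Kahale, Fri-PM→Santos, Sat-AM→Rivera, Sat-PM→Kahale+Santos, Sun-AM→Rivera+Kahale, Sun-PM→Santos.
Loads: Osei 3, Rivera 3, Kahale 3, Santos 3 — all ≤ 3.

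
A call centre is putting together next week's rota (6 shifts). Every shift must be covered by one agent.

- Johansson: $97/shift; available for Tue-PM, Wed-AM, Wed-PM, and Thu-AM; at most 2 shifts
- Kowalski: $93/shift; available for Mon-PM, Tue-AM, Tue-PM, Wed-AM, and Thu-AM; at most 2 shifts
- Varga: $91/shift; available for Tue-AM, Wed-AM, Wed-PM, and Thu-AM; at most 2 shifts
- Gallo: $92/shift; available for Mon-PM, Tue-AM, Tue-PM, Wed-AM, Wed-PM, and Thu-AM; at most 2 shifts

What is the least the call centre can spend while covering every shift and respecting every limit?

Picking the cheapest available agent for each shift independently would cost $548, but that ignores the shift limits.
An optimal schedule: Mon-PM→Gallo, Tue-AM→Varga, Tue-PM→Gallo, Wed-AM→Kowalski, Wed-PM→Varga, Thu-AM→Kowalski.
Total: 92 + 91 + 92 + 93 + 91 + 93 = $552.

$552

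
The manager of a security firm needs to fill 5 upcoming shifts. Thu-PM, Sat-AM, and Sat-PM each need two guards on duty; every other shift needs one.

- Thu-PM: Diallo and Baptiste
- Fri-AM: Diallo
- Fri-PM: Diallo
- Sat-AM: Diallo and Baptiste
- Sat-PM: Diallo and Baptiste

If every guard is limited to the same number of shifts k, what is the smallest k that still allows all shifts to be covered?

5

With 2 guards and 8 worker-slots to fill, someone must work at least ⌈8/2⌉ = 4 shifts, so k ≥ 4.
k = 4 fails: Shifts {Thu-PM, Fri-AM, Fri-PM, Sat-AM, Sat-PM} need 8 worker-slots in total, but the guards available for any of those shifts (Diallo and Baptiste) can supply at most 7 among them. So no valid schedule exists.
k = 5 works: Thu-PM→Diallo+Baptiste, Fri-AM→Diallo, Fri-PM→Diallo, Sat-AM→Diallo+Baptiste, Sat-PM→Diallo+Baptiste.
Loads: Diallo 5, Baptiste 3 — all ≤ 5.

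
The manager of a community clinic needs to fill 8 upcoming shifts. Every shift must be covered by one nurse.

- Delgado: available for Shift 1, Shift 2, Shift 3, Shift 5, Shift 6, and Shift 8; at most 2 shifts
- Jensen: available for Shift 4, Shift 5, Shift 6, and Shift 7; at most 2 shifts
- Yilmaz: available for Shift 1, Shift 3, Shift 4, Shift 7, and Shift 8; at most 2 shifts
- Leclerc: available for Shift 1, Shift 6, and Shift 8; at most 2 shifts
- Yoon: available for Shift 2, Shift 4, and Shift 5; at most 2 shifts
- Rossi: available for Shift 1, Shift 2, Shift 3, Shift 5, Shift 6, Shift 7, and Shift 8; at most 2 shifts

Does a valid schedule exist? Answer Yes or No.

One valid schedule: Shift 1→Yilmaz, Shift 2→Delgado, Shift 3→Delgado, Shift 4→Jensen, Shift 5→Yoon, Shift 6→Leclerc, Shift 7→Jensen, Shift 8→Yilmaz.
Loads: Delgado 2/2, Jensen 2/2, Yilmaz 2/2, Leclerc 1/2, Yoon 1/2, Rossi 0/2 — all within limits.

Yes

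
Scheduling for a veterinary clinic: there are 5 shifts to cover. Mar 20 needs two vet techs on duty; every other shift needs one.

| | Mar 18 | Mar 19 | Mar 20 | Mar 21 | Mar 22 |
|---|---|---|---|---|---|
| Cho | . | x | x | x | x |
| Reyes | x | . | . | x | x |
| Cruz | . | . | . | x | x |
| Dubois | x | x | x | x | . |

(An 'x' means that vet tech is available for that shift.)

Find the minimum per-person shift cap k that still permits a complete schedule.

With 4 vet techs and 6 worker-slots to fill, someone must work at least ⌈6/4⌉ = 2 shifts, so k ≥ 2.
k = 2 works: Mar 18→Reyes, Mar 19→Cho, Mar 20→Cho+Dubois, Mar 21→Cruz, Mar 22→Reyes.
Loads: Cho 2, Reyes 2, Cruz 1, Dubois 1 — all ≤ 2.

2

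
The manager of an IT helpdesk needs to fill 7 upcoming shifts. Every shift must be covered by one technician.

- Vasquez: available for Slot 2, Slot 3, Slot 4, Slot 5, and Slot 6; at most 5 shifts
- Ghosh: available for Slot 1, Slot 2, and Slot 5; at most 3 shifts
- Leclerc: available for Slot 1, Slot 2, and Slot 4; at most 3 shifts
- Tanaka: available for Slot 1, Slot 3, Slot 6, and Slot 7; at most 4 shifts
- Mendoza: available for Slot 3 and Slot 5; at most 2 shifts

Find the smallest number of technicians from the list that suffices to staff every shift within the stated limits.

7 slots to fill and no one can take more than 5, so at least ⌈7/5⌉ = 2 technicians are needed.
Vasquez and Tanaka alone can cover everything: Slot 1→Tanaka, Slot 2→Vasquez, Slot 3→Vasquez, Slot 4→Vasquez, Slot 5→Vasquez, Slot 6→Vasquez, Slot 7→Tanaka.

2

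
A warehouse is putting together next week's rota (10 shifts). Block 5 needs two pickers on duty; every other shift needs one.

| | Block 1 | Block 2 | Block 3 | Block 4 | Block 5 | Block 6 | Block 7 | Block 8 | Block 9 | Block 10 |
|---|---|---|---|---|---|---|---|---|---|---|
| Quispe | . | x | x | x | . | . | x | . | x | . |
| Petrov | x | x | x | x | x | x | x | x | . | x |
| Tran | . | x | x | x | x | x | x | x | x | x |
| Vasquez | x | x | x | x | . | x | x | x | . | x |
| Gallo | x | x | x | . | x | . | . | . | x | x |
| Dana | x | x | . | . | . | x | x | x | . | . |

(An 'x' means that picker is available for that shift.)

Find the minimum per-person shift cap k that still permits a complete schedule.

With 6 pickers and 11 worker-slots to fill, someone must work at least ⌈11/6⌉ = 2 shifts, so k ≥ 2.
k = 2 works: Block 1→Petrov, Block 2→Gallo, Block 3→Gallo, Block 4→Quispe, Block 5→Petrov+Tran, Block 6→Tran, Block 7→Dana, Block 8→Vasquez, Block 9→Quispe, Block 10→Vasquez.
Loads: Quispe 2, Petrov 2, Tran 2, Vasquez 2, Gallo 2, Dana 1 — all ≤ 2.

2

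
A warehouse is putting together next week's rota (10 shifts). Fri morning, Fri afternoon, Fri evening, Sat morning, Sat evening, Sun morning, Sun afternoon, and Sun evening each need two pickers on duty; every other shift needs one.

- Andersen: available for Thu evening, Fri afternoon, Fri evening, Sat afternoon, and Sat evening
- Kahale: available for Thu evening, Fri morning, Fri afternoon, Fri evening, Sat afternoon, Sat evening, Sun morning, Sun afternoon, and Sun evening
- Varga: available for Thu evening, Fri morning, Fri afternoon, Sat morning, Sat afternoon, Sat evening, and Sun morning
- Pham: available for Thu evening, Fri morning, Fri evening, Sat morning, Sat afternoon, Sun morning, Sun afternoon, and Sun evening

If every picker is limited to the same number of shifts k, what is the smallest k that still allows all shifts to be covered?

With 4 pickers and 18 worker-slots to fill, someone must work at least ⌈18/4⌉ = 5 shifts, so k ≥ 5.
k = 5 works: Thu evening→Andersen, Fri morning→Kahale+Varga, Fri afternoon→Andersen+Kahale, Fri evening→Andersen+Kahale, Sat morning→Varga+Pham, Sat afternoon→Andersen, Sat evening→Andersen+Varga, Sun morning→Varga+Pham, Sun afternoon→Kahale+Pham, Sun evening→Kahale+Pham.
Loads: Andersen 5, Kahale 5, Varga 4, Pham 4 — all ≤ 5.

5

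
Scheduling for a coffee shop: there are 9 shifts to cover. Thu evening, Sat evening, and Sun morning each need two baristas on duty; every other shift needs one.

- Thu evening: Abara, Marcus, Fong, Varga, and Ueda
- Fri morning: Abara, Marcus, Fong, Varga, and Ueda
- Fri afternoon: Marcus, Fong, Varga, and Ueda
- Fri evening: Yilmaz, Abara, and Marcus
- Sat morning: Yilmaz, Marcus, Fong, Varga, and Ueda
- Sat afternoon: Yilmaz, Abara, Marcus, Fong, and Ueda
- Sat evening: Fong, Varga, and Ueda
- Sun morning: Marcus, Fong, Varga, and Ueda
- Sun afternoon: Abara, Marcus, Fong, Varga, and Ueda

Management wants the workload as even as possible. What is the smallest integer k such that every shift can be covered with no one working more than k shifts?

With 6 baristas and 12 worker-slots to fill, someone must work at least ⌈12/6⌉ = 2 shifts, so k ≥ 2.
k = 2 works: Thu evening→Varga+Ueda, Fri morning→Abara, Fri afternoon→Marcus, Fri evening→Yilmaz, Sat morning→Yilmaz, Sat afternoon→Abara, Sat evening→Fong+Varga, Sun morning→Fong+Ueda, Sun afternoon→Marcus.
Loads: Yilmaz 2, Abara 2, Marcus 2, Fong 2, Varga 2, Ueda 2 — all ≤ 2.

2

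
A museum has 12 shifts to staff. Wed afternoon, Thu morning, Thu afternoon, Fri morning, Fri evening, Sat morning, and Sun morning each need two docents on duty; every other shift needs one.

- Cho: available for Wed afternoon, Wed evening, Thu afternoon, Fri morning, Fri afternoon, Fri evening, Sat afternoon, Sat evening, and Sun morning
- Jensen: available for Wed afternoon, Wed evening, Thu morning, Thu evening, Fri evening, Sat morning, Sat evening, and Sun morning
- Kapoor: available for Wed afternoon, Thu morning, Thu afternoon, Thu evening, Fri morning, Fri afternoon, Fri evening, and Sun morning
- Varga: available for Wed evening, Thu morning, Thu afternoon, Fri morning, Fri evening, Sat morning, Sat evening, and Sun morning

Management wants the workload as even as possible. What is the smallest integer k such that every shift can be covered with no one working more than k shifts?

With 4 docents and 19 worker-slots to fill, someone must work at least ⌈19/4⌉ = 5 shifts, so k ≥ 5.
k = 5 works: Wed afternoon→Cho+Jensen, Wed evening→Cho, Thu morning→Jensen+Kapoor, Thu afternoon→Cho+Kapoor, Thu evening→Jensen, Fri morning→Kapoor+Varga, Fri afternoon→Cho, Fri evening→Kapoor+Varga, Sat morning→Jensen+Varga, Sat afternoon→Cho, Sat evening→Jensen, Sun morning→Kapoor+Varga.
Loads: Cho 5, Jensen 5, Kapoor 5, Varga 4 — all ≤ 5.

5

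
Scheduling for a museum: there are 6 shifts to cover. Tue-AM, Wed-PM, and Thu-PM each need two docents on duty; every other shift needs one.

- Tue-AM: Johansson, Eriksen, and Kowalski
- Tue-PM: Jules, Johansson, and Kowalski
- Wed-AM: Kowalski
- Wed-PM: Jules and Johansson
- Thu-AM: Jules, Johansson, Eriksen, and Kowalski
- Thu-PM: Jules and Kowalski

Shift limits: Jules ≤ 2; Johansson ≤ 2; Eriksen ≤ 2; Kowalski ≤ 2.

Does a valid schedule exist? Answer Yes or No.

No

Shifts {Tue-AM, Tue-PM, Wed-AM, Wed-PM, Thu-PM} need 8 worker-slots in total, but the docents available for any of those shifts (Jules, Johansson, Eriksen, and Kowalski) can supply at most 7 among them. So no valid schedule exists.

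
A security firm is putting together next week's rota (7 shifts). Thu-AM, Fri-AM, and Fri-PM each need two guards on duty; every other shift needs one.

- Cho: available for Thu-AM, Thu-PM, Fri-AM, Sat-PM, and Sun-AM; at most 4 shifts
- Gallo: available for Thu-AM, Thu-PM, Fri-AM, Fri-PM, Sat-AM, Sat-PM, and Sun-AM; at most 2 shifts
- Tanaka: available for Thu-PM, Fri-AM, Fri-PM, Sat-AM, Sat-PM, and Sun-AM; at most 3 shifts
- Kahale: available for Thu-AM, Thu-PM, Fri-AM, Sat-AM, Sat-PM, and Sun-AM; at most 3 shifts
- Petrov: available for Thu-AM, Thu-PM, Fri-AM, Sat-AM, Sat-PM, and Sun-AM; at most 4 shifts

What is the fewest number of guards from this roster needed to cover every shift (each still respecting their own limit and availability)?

4

10 slots to fill and no one can take more than 4, so at least ⌈10/4⌉ = 3 guards are needed.
No set of 3 guards can cover every shift (each such set leaves at least one shift with no one available or exceeds a cap).
Cho, Gallo, Tanaka, and Kahale alone can cover everything: Thu-AM→Cho+Gallo, Thu-PM→Cho, Fri-AM→Tanaka+Kahale, Fri-PM→Gallo+Tanaka, Sat-AM→Tanaka, Sat-PM→Cho, Sun-AM→Cho.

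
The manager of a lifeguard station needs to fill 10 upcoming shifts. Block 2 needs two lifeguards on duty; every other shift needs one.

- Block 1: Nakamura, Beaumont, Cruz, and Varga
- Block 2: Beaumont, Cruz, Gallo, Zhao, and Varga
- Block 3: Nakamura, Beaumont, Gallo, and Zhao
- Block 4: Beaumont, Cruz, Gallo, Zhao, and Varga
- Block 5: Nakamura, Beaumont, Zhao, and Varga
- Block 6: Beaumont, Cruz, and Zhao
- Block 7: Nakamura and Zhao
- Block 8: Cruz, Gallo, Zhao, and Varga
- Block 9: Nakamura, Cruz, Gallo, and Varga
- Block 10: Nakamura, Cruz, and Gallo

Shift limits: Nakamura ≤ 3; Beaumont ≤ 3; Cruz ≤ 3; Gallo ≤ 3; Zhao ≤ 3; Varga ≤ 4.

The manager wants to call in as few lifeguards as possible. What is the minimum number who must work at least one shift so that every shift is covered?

4

11 slots to fill and no one can take more than 4, so at least ⌈11/4⌉ = 3 lifeguards are needed.
Any 3 lifeguards together have capacity at most 4+3+3 = 10 < 11 slots, so 3 can never suffice.
Nakamura, Beaumont, Cruz, and Gallo alone can cover everything: Block 1→Nakamura, Block 2→Beaumont+Cruz, Block 3→Beaumont, Block 4→Cruz, Block 5→Nakamura, Block 6→Beaumont, Block 7→Nakamura, Block 8→Cruz, Block 9→Gallo, Block 10→Gallo.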